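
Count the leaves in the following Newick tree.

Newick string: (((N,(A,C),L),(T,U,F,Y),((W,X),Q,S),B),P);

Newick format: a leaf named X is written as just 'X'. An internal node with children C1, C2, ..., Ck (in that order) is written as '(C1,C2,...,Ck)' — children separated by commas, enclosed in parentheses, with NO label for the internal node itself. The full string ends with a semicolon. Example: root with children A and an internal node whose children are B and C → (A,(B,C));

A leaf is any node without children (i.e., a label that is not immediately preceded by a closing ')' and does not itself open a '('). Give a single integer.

Newick: (((N,(A,C),L),(T,U,F,Y),((W,X),Q,S),B),P);
Scan left-to-right; a leaf is any maximal label run not followed by '(':
  pos 3: leaf 'N' → count = 1
  pos 6: leaf 'A' → count = 2
  pos 8: leaf 'C' → count = 3
  pos 11: leaf 'L' → count = 4
  pos 15: leaf 'T' → count = 5
  pos 17: leaf 'U' → count = 6
  pos 19: leaf 'F' → count = 7
  pos 21: leaf 'Y' → count = 8
  pos 26: leaf 'W' → count = 9
  pos 28: leaf 'X' → count = 10
  pos 31: leaf 'Q' → count = 11
  pos 33: leaf 'S' → count = 12
  pos 36: leaf 'B' → count = 13
  pos 39: leaf 'P' → count = 14
Total leaves: 14

Answer: 14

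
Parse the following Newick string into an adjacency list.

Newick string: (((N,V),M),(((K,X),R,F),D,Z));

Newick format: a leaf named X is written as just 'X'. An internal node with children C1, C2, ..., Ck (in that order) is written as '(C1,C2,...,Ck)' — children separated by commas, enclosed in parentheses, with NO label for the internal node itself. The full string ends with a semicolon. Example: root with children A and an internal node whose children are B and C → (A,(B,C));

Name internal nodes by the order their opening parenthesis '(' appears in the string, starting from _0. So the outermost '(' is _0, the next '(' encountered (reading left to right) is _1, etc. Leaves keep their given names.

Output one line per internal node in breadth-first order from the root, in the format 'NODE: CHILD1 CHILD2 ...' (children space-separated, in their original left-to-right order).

Input: (((N,V),M),(((K,X),R,F),D,Z));
Scanning left-to-right, naming '(' by encounter order:
  pos 0: '(' -> open internal node _0 (depth 1)
  pos 1: '(' -> open internal node _1 (depth 2)
  pos 2: '(' -> open internal node _2 (depth 3)
  pos 6: ')' -> close internal node _2 (now at depth 2)
  pos 9: ')' -> close internal node _1 (now at depth 1)
  pos 11: '(' -> open internal node _3 (depth 2)
  pos 12: '(' -> open internal node _4 (depth 3)
  pos 13: '(' -> open internal node _5 (depth 4)
  pos 17: ')' -> close internal node _5 (now at depth 3)
  pos 22: ')' -> close internal node _4 (now at depth 2)
  pos 27: ')' -> close internal node _3 (now at depth 1)
  pos 28: ')' -> close internal node _0 (now at depth 0)
Total internal nodes: 6
BFS adjacency from root:
  _0: _1 _3
  _1: _2 M
  _3: _4 D Z
  _2: N V
  _4: _5 R F
  _5: K X

Answer: _0: _1 _3
_1: _2 M
_3: _4 D Z
_2: N V
_4: _5 R F
_5: K X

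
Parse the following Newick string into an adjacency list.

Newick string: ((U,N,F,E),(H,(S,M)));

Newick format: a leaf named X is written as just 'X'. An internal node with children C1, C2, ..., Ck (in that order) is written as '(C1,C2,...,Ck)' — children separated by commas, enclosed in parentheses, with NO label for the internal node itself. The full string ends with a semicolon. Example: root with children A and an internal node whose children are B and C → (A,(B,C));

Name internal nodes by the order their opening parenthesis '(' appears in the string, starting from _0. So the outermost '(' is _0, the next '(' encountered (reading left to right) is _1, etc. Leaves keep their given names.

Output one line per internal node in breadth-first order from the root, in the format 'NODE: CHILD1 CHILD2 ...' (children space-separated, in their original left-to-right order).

Answer: _0: _1 _2
_1: U N F E
_2: H _3
_3: S M

Derivation:
Input: ((U,N,F,E),(H,(S,M)));
Scanning left-to-right, naming '(' by encounter order:
  pos 0: '(' -> open internal node _0 (depth 1)
  pos 1: '(' -> open internal node _1 (depth 2)
  pos 9: ')' -> close internal node _1 (now at depth 1)
  pos 11: '(' -> open internal node _2 (depth 2)
  pos 14: '(' -> open internal node _3 (depth 3)
  pos 18: ')' -> close internal node _3 (now at depth 2)
  pos 19: ')' -> close internal node _2 (now at depth 1)
  pos 20: ')' -> close internal node _0 (now at depth 0)
Total internal nodes: 4
BFS adjacency from root:
  _0: _1 _2
  _1: U N F E
  _2: H _3
  _3: S M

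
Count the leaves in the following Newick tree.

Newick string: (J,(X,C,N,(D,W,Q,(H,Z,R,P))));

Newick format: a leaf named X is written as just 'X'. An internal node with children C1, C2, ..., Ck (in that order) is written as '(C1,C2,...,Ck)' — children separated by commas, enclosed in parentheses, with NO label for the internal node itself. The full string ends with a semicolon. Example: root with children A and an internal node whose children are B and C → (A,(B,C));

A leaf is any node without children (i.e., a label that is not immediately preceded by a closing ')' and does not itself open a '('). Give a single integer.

Newick: (J,(X,C,N,(D,W,Q,(H,Z,R,P))));
Scan left-to-right; a leaf is any maximal label run not followed by '(':
  pos 1: leaf 'J' → count = 1
  pos 4: leaf 'X' → count = 2
  pos 6: leaf 'C' → count = 3
  pos 8: leaf 'N' → count = 4
  pos 11: leaf 'D' → count = 5
  pos 13: leaf 'W' → count = 6
  pos 15: leaf 'Q' → count = 7
  pos 18: leaf 'H' → count = 8
  pos 20: leaf 'Z' → count = 9
  pos 22: leaf 'R' → count = 10
  pos 24: leaf 'P' → count = 11
Total leaves: 11

Answer: 11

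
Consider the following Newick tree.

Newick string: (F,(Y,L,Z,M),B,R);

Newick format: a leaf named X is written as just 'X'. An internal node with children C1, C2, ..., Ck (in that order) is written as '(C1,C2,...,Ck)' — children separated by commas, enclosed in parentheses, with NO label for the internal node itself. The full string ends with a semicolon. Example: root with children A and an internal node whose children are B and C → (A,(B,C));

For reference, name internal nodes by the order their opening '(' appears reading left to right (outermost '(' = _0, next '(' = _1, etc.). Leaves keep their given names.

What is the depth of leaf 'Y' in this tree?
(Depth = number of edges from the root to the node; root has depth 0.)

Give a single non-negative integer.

Answer: 2

Derivation:
Newick: (F,(Y,L,Z,M),B,R);
Naming internals by '(' encounter order: outermost '(' = _0, next = _1, ...
Query node: Y
Path from root: _0 -> _1 -> Y
Depth of Y: 2 (number of edges from root)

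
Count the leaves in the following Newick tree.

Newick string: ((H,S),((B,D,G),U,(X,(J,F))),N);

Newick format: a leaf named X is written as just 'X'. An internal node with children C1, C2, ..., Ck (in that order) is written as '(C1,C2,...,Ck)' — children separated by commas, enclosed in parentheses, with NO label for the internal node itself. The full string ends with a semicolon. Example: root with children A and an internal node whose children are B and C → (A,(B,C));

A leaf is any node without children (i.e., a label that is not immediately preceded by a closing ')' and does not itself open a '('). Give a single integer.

Answer: 10

Derivation:
Newick: ((H,S),((B,D,G),U,(X,(J,F))),N);
Scan left-to-right; a leaf is any maximal label run not followed by '(':
  pos 2: leaf 'H' → count = 1
  pos 4: leaf 'S' → count = 2
  pos 9: leaf 'B' → count = 3
  pos 11: leaf 'D' → count = 4
  pos 13: leaf 'G' → count = 5
  pos 16: leaf 'U' → count = 6
  pos 19: leaf 'X' → count = 7
  pos 22: leaf 'J' → count = 8
  pos 24: leaf 'F' → count = 9
  pos 29: leaf 'N' → count = 10
Total leaves: 10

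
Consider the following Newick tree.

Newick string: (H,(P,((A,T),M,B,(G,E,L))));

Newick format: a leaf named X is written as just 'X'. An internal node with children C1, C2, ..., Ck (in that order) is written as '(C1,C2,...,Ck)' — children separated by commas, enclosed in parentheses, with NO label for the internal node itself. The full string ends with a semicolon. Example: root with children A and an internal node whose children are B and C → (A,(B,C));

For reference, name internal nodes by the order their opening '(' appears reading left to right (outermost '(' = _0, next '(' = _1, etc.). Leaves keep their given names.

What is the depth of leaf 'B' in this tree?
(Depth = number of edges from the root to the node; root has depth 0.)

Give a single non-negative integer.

Newick: (H,(P,((A,T),M,B,(G,E,L))));
Naming internals by '(' encounter order: outermost '(' = _0, next = _1, ...
Query node: B
Path from root: _0 -> _1 -> _2 -> B
Depth of B: 3 (number of edges from root)

Answer: 3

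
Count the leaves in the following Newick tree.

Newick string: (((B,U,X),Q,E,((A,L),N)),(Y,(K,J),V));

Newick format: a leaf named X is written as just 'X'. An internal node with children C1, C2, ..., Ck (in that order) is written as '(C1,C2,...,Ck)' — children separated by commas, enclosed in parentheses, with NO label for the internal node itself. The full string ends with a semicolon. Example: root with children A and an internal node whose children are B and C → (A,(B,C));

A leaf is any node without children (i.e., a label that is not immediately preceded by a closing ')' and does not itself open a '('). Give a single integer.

Newick: (((B,U,X),Q,E,((A,L),N)),(Y,(K,J),V));
Scan left-to-right; a leaf is any maximal label run not followed by '(':
  pos 3: leaf 'B' → count = 1
  pos 5: leaf 'U' → count = 2
  pos 7: leaf 'X' → count = 3
  pos 10: leaf 'Q' → count = 4
  pos 12: leaf 'E' → count = 5
  pos 16: leaf 'A' → count = 6
  pos 18: leaf 'L' → count = 7
  pos 21: leaf 'N' → count = 8
  pos 26: leaf 'Y' → count = 9
  pos 29: leaf 'K' → count = 10
  pos 31: leaf 'J' → count = 11
  pos 34: leaf 'V' → count = 12
Total leaves: 12

Answer: 12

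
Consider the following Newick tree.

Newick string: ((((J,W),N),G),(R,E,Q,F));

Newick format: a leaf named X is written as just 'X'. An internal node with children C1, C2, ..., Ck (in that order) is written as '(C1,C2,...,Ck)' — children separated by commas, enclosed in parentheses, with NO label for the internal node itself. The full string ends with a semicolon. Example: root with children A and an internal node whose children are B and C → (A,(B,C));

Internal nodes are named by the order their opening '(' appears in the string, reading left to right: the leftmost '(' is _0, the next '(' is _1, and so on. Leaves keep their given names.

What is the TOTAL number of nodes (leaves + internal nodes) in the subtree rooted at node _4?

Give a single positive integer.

Answer: 5

Derivation:
Newick: ((((J,W),N),G),(R,E,Q,F));
Locate _4: it is the '(' at position 15 (the 5th '(' reading left to right).
Query: subtree rooted at _4
_4: subtree_size = 1 + 4
  R: subtree_size = 1 + 0
  E: subtree_size = 1 + 0
  Q: subtree_size = 1 + 0
  F: subtree_size = 1 + 0
Total subtree size of _4: 5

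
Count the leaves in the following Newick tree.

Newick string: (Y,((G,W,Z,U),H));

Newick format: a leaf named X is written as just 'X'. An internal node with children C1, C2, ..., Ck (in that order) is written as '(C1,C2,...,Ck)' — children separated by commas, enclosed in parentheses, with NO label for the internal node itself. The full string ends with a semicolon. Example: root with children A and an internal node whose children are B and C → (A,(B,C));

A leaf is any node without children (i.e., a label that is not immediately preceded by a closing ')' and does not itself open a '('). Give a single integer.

Answer: 6

Derivation:
Newick: (Y,((G,W,Z,U),H));
Scan left-to-right; a leaf is any maximal label run not followed by '(':
  pos 1: leaf 'Y' → count = 1
  pos 5: leaf 'G' → count = 2
  pos 7: leaf 'W' → count = 3
  pos 9: leaf 'Z' → count = 4
  pos 11: leaf 'U' → count = 5
  pos 14: leaf 'H' → count = 6
Total leaves: 6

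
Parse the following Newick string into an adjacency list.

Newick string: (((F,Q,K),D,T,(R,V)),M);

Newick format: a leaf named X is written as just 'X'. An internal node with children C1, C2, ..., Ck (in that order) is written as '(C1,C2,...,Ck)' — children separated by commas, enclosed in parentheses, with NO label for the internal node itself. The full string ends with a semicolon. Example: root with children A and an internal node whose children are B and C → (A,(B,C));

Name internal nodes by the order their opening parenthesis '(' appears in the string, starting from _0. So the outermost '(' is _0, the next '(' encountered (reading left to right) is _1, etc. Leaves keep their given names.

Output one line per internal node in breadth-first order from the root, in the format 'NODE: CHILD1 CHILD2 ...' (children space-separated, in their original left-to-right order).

Answer: _0: _1 M
_1: _2 D T _3
_2: F Q K
_3: R V

Derivation:
Input: (((F,Q,K),D,T,(R,V)),M);
Scanning left-to-right, naming '(' by encounter order:
  pos 0: '(' -> open internal node _0 (depth 1)
  pos 1: '(' -> open internal node _1 (depth 2)
  pos 2: '(' -> open internal node _2 (depth 3)
  pos 8: ')' -> close internal node _2 (now at depth 2)
  pos 14: '(' -> open internal node _3 (depth 3)
  pos 18: ')' -> close internal node _3 (now at depth 2)
  pos 19: ')' -> close internal node _1 (now at depth 1)
  pos 22: ')' -> close internal node _0 (now at depth 0)
Total internal nodes: 4
BFS adjacency from root:
  _0: _1 M
  _1: _2 D T _3
  _2: F Q K
  _3: R V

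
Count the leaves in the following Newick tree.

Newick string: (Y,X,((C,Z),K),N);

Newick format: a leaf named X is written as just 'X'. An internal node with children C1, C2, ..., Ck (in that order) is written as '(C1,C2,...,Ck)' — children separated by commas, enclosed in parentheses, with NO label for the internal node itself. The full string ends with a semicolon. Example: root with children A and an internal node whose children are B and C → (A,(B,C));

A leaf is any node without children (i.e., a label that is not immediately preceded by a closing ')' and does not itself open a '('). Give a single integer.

Newick: (Y,X,((C,Z),K),N);
Scan left-to-right; a leaf is any maximal label run not followed by '(':
  pos 1: leaf 'Y' → count = 1
  pos 3: leaf 'X' → count = 2
  pos 7: leaf 'C' → count = 3
  pos 9: leaf 'Z' → count = 4
  pos 12: leaf 'K' → count = 5
  pos 15: leaf 'N' → count = 6
Total leaves: 6

Answer: 6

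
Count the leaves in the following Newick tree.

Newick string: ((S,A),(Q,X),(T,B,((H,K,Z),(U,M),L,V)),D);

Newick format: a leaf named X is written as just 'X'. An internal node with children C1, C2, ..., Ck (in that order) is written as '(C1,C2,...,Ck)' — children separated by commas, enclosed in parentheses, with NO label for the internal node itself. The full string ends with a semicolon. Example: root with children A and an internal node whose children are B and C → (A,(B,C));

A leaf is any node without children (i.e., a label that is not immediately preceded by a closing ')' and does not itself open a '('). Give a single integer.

Answer: 14

Derivation:
Newick: ((S,A),(Q,X),(T,B,((H,K,Z),(U,M),L,V)),D);
Scan left-to-right; a leaf is any maximal label run not followed by '(':
  pos 2: leaf 'S' → count = 1
  pos 4: leaf 'A' → count = 2
  pos 8: leaf 'Q' → count = 3
  pos 10: leaf 'X' → count = 4
  pos 14: leaf 'T' → count = 5
  pos 16: leaf 'B' → count = 6
  pos 20: leaf 'H' → count = 7
  pos 22: leaf 'K' → count = 8
  pos 24: leaf 'Z' → count = 9
  pos 28: leaf 'U' → count = 10
  pos 30: leaf 'M' → count = 11
  pos 33: leaf 'L' → count = 12
  pos 35: leaf 'V' → count = 13
  pos 39: leaf 'D' → count = 14
Total leaves: 14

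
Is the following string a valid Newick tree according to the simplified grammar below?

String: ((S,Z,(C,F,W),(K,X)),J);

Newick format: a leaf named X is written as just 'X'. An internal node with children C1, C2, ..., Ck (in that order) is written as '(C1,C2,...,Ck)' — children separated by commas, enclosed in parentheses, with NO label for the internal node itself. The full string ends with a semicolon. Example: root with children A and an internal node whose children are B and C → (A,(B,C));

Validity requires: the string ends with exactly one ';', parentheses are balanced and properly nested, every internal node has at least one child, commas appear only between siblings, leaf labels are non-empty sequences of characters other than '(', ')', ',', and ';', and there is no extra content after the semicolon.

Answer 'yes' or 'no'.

Input: ((S,Z,(C,F,W),(K,X)),J);
Paren balance: 4 '(' vs 4 ')' OK
Ends with single ';': True
Full parse: OK
Valid: True

Answer: yes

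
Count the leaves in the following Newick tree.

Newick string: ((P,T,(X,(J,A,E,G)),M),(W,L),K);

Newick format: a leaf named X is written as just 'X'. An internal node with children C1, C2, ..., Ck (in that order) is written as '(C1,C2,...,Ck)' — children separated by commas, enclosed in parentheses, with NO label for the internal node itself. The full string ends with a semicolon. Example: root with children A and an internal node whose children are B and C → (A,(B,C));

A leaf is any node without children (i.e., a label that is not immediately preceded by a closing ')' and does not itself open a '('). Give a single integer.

Newick: ((P,T,(X,(J,A,E,G)),M),(W,L),K);
Scan left-to-right; a leaf is any maximal label run not followed by '(':
  pos 2: leaf 'P' → count = 1
  pos 4: leaf 'T' → count = 2
  pos 7: leaf 'X' → count = 3
  pos 10: leaf 'J' → count = 4
  pos 12: leaf 'A' → count = 5
  pos 14: leaf 'E' → count = 6
  pos 16: leaf 'G' → count = 7
  pos 20: leaf 'M' → count = 8
  pos 24: leaf 'W' → count = 9
  pos 26: leaf 'L' → count = 10
  pos 29: leaf 'K' → count = 11
Total leaves: 11

Answer: 11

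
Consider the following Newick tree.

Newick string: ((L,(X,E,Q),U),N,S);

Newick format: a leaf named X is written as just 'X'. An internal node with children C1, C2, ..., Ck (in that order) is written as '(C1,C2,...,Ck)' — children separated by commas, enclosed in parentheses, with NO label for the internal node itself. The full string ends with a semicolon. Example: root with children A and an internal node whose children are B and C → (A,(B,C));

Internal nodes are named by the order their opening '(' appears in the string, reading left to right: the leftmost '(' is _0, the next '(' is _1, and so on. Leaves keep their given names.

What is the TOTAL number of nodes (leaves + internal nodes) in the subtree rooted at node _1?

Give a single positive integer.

Newick: ((L,(X,E,Q),U),N,S);
Locate _1: it is the '(' at position 1 (the 2nd '(' reading left to right).
Query: subtree rooted at _1
_1: subtree_size = 1 + 6
  L: subtree_size = 1 + 0
  _2: subtree_size = 1 + 3
    X: subtree_size = 1 + 0
    E: subtree_size = 1 + 0
    Q: subtree_size = 1 + 0
  U: subtree_size = 1 + 0
Total subtree size of _1: 7

Answer: 7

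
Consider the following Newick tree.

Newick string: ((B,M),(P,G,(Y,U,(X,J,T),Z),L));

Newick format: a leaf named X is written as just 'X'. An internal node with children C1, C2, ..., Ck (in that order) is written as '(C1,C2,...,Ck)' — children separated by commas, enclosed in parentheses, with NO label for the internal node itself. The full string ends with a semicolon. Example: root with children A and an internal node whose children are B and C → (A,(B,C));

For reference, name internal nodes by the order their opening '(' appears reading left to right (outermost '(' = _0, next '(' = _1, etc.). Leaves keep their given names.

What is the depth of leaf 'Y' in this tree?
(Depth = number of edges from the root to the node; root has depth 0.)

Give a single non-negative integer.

Answer: 3

Derivation:
Newick: ((B,M),(P,G,(Y,U,(X,J,T),Z),L));
Naming internals by '(' encounter order: outermost '(' = _0, next = _1, ...
Query node: Y
Path from root: _0 -> _2 -> _3 -> Y
Depth of Y: 3 (number of edges from root)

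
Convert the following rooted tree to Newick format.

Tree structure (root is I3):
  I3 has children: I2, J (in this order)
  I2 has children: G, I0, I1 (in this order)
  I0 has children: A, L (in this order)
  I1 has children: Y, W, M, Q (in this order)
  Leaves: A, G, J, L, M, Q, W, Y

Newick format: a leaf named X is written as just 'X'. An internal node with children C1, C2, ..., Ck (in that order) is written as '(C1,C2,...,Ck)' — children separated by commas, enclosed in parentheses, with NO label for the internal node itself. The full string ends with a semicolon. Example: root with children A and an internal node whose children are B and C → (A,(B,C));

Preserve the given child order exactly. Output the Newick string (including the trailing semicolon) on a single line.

Answer: ((G,(A,L),(Y,W,M,Q)),J);

Derivation:
internal I3 with children ['I2', 'J']
  internal I2 with children ['G', 'I0', 'I1']
    leaf 'G' → 'G'
    internal I0 with children ['A', 'L']
      leaf 'A' → 'A'
      leaf 'L' → 'L'
    → '(A,L)'
    internal I1 with children ['Y', 'W', 'M', 'Q']
      leaf 'Y' → 'Y'
      leaf 'W' → 'W'
      leaf 'M' → 'M'
      leaf 'Q' → 'Q'
    → '(Y,W,M,Q)'
  → '(G,(A,L),(Y,W,M,Q))'
  leaf 'J' → 'J'
→ '((G,(A,L),(Y,W,M,Q)),J)'
Final: ((G,(A,L),(Y,W,M,Q)),J);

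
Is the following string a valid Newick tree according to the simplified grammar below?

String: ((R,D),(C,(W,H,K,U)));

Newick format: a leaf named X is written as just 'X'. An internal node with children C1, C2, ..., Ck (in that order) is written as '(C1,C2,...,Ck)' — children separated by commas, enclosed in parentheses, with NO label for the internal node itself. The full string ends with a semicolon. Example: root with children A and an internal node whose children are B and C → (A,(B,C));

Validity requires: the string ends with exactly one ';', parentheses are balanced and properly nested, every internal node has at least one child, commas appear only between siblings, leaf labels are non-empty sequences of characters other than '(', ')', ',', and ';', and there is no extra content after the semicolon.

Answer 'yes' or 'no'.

Answer: yes

Derivation:
Input: ((R,D),(C,(W,H,K,U)));
Paren balance: 4 '(' vs 4 ')' OK
Ends with single ';': True
Full parse: OK
Valid: True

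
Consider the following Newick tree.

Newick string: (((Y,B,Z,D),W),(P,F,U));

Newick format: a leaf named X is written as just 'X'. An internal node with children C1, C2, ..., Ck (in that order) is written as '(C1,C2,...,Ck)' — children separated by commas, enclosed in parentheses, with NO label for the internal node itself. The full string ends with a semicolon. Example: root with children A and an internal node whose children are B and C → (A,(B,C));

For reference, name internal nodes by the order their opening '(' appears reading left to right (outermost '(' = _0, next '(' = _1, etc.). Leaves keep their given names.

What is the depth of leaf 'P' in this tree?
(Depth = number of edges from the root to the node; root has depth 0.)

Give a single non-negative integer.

Answer: 2

Derivation:
Newick: (((Y,B,Z,D),W),(P,F,U));
Naming internals by '(' encounter order: outermost '(' = _0, next = _1, ...
Query node: P
Path from root: _0 -> _3 -> P
Depth of P: 2 (number of edges from root)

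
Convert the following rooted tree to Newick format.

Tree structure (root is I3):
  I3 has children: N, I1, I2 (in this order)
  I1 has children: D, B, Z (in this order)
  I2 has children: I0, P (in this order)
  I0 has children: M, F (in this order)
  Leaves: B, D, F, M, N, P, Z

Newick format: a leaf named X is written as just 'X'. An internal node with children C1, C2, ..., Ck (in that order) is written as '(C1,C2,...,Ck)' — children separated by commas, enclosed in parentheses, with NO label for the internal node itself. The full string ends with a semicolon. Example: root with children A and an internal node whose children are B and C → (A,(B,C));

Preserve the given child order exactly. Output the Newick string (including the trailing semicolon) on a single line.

internal I3 with children ['N', 'I1', 'I2']
  leaf 'N' → 'N'
  internal I1 with children ['D', 'B', 'Z']
    leaf 'D' → 'D'
    leaf 'B' → 'B'
    leaf 'Z' → 'Z'
  → '(D,B,Z)'
  internal I2 with children ['I0', 'P']
    internal I0 with children ['M', 'F']
      leaf 'M' → 'M'
      leaf 'F' → 'F'
    → '(M,F)'
    leaf 'P' → 'P'
  → '((M,F),P)'
→ '(N,(D,B,Z),((M,F),P))'
Final: (N,(D,B,Z),((M,F),P));

Answer: (N,(D,B,Z),((M,F),P));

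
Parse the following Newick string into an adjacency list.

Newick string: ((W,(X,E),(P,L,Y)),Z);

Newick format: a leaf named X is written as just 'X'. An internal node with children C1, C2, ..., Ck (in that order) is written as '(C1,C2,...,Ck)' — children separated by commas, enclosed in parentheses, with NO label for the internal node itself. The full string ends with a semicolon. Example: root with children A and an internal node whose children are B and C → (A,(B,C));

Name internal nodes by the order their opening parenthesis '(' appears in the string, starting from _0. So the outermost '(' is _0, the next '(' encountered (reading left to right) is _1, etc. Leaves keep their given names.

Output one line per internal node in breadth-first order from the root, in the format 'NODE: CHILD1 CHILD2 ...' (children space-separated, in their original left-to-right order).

Answer: _0: _1 Z
_1: W _2 _3
_2: X E
_3: P L Y

Derivation:
Input: ((W,(X,E),(P,L,Y)),Z);
Scanning left-to-right, naming '(' by encounter order:
  pos 0: '(' -> open internal node _0 (depth 1)
  pos 1: '(' -> open internal node _1 (depth 2)
  pos 4: '(' -> open internal node _2 (depth 3)
  pos 8: ')' -> close internal node _2 (now at depth 2)
  pos 10: '(' -> open internal node _3 (depth 3)
  pos 16: ')' -> close internal node _3 (now at depth 2)
  pos 17: ')' -> close internal node _1 (now at depth 1)
  pos 20: ')' -> close internal node _0 (now at depth 0)
Total internal nodes: 4
BFS adjacency from root:
  _0: _1 Z
  _1: W _2 _3
  _2: X E
  _3: P L Y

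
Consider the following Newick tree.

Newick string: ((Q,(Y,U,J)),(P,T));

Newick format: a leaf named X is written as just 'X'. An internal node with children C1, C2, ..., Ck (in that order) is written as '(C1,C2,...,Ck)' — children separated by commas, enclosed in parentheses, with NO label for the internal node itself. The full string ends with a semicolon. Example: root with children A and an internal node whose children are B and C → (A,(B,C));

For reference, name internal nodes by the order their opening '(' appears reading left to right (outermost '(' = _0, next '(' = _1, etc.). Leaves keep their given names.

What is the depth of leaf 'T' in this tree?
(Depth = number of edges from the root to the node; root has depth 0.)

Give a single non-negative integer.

Newick: ((Q,(Y,U,J)),(P,T));
Naming internals by '(' encounter order: outermost '(' = _0, next = _1, ...
Query node: T
Path from root: _0 -> _3 -> T
Depth of T: 2 (number of edges from root)

Answer: 2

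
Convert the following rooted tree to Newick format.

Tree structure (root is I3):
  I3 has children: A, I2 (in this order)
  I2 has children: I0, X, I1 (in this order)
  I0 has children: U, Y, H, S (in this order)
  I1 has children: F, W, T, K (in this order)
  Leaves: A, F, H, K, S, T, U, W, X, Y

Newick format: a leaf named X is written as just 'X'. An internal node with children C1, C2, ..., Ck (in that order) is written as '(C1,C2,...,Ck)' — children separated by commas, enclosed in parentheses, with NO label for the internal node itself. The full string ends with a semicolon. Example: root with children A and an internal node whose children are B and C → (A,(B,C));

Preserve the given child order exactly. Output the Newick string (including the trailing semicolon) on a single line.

Answer: (A,((U,Y,H,S),X,(F,W,T,K)));

Derivation:
internal I3 with children ['A', 'I2']
  leaf 'A' → 'A'
  internal I2 with children ['I0', 'X', 'I1']
    internal I0 with children ['U', 'Y', 'H', 'S']
      leaf 'U' → 'U'
      leaf 'Y' → 'Y'
      leaf 'H' → 'H'
      leaf 'S' → 'S'
    → '(U,Y,H,S)'
    leaf 'X' → 'X'
    internal I1 with children ['F', 'W', 'T', 'K']
      leaf 'F' → 'F'
      leaf 'W' → 'W'
      leaf 'T' → 'T'
      leaf 'K' → 'K'
    → '(F,W,T,K)'
  → '((U,Y,H,S),X,(F,W,T,K))'
→ '(A,((U,Y,H,S),X,(F,W,T,K)))'
Final: (A,((U,Y,H,S),X,(F,W,T,K)));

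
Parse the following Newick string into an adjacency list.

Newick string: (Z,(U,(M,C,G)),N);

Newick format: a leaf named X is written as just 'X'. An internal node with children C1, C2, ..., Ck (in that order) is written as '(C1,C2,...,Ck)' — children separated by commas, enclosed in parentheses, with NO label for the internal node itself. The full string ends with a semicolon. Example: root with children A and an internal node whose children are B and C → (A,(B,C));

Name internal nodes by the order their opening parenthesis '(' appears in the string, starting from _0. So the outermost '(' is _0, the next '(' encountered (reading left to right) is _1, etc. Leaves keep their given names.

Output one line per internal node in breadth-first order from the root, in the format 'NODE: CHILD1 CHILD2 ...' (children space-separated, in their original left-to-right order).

Answer: _0: Z _1 N
_1: U _2
_2: M C G

Derivation:
Input: (Z,(U,(M,C,G)),N);
Scanning left-to-right, naming '(' by encounter order:
  pos 0: '(' -> open internal node _0 (depth 1)
  pos 3: '(' -> open internal node _1 (depth 2)
  pos 6: '(' -> open internal node _2 (depth 3)
  pos 12: ')' -> close internal node _2 (now at depth 2)
  pos 13: ')' -> close internal node _1 (now at depth 1)
  pos 16: ')' -> close internal node _0 (now at depth 0)
Total internal nodes: 3
BFS adjacency from root:
  _0: Z _1 N
  _1: U _2
  _2: M C G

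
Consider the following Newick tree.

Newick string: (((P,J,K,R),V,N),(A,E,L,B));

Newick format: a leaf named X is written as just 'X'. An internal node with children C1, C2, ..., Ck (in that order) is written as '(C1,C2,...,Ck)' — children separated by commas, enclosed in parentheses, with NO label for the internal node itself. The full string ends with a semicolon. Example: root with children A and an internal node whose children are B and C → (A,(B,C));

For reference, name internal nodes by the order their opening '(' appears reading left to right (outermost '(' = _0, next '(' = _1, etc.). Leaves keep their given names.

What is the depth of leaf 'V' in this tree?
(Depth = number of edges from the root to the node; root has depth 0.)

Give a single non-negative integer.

Answer: 2

Derivation:
Newick: (((P,J,K,R),V,N),(A,E,L,B));
Naming internals by '(' encounter order: outermost '(' = _0, next = _1, ...
Query node: V
Path from root: _0 -> _1 -> V
Depth of V: 2 (number of edges from root)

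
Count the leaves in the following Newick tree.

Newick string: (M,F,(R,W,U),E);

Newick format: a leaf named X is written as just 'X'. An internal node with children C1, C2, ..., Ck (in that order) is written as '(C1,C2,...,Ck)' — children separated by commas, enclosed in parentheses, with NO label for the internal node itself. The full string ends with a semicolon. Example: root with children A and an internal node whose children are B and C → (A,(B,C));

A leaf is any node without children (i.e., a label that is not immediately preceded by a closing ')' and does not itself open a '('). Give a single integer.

Newick: (M,F,(R,W,U),E);
Scan left-to-right; a leaf is any maximal label run not followed by '(':
  pos 1: leaf 'M' → count = 1
  pos 3: leaf 'F' → count = 2
  pos 6: leaf 'R' → count = 3
  pos 8: leaf 'W' → count = 4
  pos 10: leaf 'U' → count = 5
  pos 13: leaf 'E' → count = 6
Total leaves: 6

Answer: 6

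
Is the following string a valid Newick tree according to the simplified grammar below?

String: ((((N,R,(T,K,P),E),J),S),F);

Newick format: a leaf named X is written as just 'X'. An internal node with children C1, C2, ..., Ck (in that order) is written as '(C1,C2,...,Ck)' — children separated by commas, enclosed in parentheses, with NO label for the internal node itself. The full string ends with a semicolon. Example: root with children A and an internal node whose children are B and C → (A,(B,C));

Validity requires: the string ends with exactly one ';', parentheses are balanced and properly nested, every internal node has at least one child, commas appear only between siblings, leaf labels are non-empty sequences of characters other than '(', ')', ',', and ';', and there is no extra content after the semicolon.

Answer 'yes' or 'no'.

Answer: yes

Derivation:
Input: ((((N,R,(T,K,P),E),J),S),F);
Paren balance: 5 '(' vs 5 ')' OK
Ends with single ';': True
Full parse: OK
Valid: True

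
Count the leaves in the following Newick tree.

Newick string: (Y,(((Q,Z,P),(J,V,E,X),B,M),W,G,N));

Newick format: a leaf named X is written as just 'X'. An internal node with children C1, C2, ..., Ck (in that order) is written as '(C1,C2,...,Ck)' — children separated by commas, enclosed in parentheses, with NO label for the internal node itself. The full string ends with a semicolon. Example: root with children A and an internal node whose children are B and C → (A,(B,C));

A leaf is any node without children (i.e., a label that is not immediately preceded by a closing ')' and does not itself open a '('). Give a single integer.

Newick: (Y,(((Q,Z,P),(J,V,E,X),B,M),W,G,N));
Scan left-to-right; a leaf is any maximal label run not followed by '(':
  pos 1: leaf 'Y' → count = 1
  pos 6: leaf 'Q' → count = 2
  pos 8: leaf 'Z' → count = 3
  pos 10: leaf 'P' → count = 4
  pos 14: leaf 'J' → count = 5
  pos 16: leaf 'V' → count = 6
  pos 18: leaf 'E' → count = 7
  pos 20: leaf 'X' → count = 8
  pos 23: leaf 'B' → count = 9
  pos 25: leaf 'M' → count = 10
  pos 28: leaf 'W' → count = 11
  pos 30: leaf 'G' → count = 12
  pos 32: leaf 'N' → count = 13
Total leaves: 13

Answer: 13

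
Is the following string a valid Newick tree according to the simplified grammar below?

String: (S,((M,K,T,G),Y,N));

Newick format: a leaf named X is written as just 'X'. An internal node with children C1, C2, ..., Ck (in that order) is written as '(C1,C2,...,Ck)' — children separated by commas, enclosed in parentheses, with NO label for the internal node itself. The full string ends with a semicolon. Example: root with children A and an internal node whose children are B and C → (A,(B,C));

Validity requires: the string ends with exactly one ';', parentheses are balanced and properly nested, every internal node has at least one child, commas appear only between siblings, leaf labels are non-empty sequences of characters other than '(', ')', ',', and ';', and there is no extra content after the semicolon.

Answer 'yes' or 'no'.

Answer: yes

Derivation:
Input: (S,((M,K,T,G),Y,N));
Paren balance: 3 '(' vs 3 ')' OK
Ends with single ';': True
Full parse: OK
Valid: True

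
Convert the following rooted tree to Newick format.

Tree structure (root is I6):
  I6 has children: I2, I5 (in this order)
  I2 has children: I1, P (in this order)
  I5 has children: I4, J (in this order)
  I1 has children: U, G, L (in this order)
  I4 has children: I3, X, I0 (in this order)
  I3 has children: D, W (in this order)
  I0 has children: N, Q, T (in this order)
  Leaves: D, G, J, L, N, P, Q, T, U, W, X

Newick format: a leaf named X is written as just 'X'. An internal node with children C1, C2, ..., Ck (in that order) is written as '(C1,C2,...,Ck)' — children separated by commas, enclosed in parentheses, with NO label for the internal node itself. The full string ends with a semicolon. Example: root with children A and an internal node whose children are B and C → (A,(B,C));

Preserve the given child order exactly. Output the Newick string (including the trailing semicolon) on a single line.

internal I6 with children ['I2', 'I5']
  internal I2 with children ['I1', 'P']
    internal I1 with children ['U', 'G', 'L']
      leaf 'U' → 'U'
      leaf 'G' → 'G'
      leaf 'L' → 'L'
    → '(U,G,L)'
    leaf 'P' → 'P'
  → '((U,G,L),P)'
  internal I5 with children ['I4', 'J']
    internal I4 with children ['I3', 'X', 'I0']
      internal I3 with children ['D', 'W']
        leaf 'D' → 'D'
        leaf 'W' → 'W'
      → '(D,W)'
      leaf 'X' → 'X'
      internal I0 with children ['N', 'Q', 'T']
        leaf 'N' → 'N'
        leaf 'Q' → 'Q'
        leaf 'T' → 'T'
      → '(N,Q,T)'
    → '((D,W),X,(N,Q,T))'
    leaf 'J' → 'J'
  → '(((D,W),X,(N,Q,T)),J)'
→ '(((U,G,L),P),(((D,W),X,(N,Q,T)),J))'
Final: (((U,G,L),P),(((D,W),X,(N,Q,T)),J));

Answer: (((U,G,L),P),(((D,W),X,(N,Q,T)),J));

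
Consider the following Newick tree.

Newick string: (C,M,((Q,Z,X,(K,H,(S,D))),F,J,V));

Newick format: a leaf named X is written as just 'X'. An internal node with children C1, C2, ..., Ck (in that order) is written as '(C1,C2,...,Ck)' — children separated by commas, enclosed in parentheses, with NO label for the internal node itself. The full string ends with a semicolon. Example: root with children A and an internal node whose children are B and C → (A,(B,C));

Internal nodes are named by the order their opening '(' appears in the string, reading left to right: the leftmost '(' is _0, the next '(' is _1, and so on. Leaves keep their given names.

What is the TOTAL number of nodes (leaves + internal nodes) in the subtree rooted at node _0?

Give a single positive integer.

Answer: 17

Derivation:
Newick: (C,M,((Q,Z,X,(K,H,(S,D))),F,J,V));
Locate _0: it is the '(' at position 0 (the 1st '(' reading left to right).
Query: subtree rooted at _0
_0: subtree_size = 1 + 16
  C: subtree_size = 1 + 0
  M: subtree_size = 1 + 0
  _1: subtree_size = 1 + 13
    _2: subtree_size = 1 + 9
      Q: subtree_size = 1 + 0
      Z: subtree_size = 1 + 0
      X: subtree_size = 1 + 0
      _3: subtree_size = 1 + 5
        K: subtree_size = 1 + 0
        H: subtree_size = 1 + 0
        _4: subtree_size = 1 + 2
          S: subtree_size = 1 + 0
          D: subtree_size = 1 + 0
    F: subtree_size = 1 + 0
    J: subtree_size = 1 + 0
    V: subtree_size = 1 + 0
Total subtree size of _0: 17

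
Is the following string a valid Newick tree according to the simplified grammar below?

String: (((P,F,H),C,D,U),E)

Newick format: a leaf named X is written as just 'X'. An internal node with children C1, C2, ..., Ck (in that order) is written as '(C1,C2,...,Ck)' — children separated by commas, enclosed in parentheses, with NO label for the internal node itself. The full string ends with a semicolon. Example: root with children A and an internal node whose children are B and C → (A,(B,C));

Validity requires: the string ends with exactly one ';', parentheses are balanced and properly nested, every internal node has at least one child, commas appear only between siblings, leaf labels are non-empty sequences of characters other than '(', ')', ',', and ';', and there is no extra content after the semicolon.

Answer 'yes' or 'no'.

Input: (((P,F,H),C,D,U),E)
Paren balance: 3 '(' vs 3 ')' OK
Ends with single ';': False
Full parse: FAILS (must end with ;)
Valid: False

Answer: no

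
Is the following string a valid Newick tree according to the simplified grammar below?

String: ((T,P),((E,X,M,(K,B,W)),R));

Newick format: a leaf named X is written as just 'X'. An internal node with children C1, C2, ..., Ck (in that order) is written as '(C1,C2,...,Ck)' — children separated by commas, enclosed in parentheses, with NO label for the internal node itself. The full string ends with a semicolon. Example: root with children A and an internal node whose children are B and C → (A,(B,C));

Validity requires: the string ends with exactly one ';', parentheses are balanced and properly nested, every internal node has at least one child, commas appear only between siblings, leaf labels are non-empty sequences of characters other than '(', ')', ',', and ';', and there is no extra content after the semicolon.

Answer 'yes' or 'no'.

Answer: yes

Derivation:
Input: ((T,P),((E,X,M,(K,B,W)),R));
Paren balance: 5 '(' vs 5 ')' OK
Ends with single ';': True
Full parse: OK
Valid: True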